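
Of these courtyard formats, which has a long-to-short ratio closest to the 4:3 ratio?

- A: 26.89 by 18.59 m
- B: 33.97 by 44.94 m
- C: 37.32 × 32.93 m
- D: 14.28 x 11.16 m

Target 4:3 ≈ 1.333.
A: 1.446 (Δ0.113)  B: 1.323 (Δ0.010)  C: 1.133 (Δ0.200)  D: 1.280 (Δ0.053)

B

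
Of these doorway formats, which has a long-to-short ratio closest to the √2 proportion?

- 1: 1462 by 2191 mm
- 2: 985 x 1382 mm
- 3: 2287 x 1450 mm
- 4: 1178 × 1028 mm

Target root-2 ≈ 1.414.
1: 1.499 (Δ0.085)  2: 1.403 (Δ0.011)  3: 1.577 (Δ0.163)  4: 1.146 (Δ0.268)

2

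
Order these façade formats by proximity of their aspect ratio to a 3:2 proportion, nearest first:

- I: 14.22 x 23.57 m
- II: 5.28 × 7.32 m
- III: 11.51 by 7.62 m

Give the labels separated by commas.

Ratios: I = 23.57 / 14.22 ≈ 1.658; II = 7.32 / 5.28 ≈ 1.386; III = 11.51 / 7.62 ≈ 1.510.
|Δ from 1.500|: I 0.158; II 0.114; III 0.010.

III, II, I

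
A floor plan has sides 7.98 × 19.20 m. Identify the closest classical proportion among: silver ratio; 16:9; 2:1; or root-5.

19.20/7.98 ≈ 2.406. Nearest candidates are silver ratio (2.414, off by 0.008) and root-5 (2.236, off by 0.170).

silver ratio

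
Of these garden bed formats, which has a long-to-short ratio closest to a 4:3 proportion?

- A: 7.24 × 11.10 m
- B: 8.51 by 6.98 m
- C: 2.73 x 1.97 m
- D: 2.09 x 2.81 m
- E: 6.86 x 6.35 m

Ratios (long/short): A ≈ 1.533; B ≈ 1.219; C ≈ 1.386; D ≈ 1.344; E ≈ 1.080.
4:3 ≈ 1.333; option D is nearest (Δ 0.011).

D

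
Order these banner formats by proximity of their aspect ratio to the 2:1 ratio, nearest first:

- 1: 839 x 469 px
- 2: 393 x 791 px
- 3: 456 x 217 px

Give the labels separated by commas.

2, 3, 1

Ratios: 1 = 839 / 469 ≈ 1.789; 2 = 791 / 393 ≈ 2.013; 3 = 456 / 217 ≈ 2.101.
|Δ from 2.000|: 1 0.211; 2 0.013; 3 0.101.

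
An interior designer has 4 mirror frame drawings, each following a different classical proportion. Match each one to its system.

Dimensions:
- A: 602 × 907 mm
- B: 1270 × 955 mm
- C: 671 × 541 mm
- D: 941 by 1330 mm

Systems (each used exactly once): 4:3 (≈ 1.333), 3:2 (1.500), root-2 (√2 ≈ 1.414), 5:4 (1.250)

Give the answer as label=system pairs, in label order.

A=3:2, B=4:3, C=5:4, D=root-2

Ratios: A ≈ 1.507; B ≈ 1.330; C ≈ 1.240; D ≈ 1.413.
Targets: 4:3 ≈ 1.333; 3:2 ≈ 1.500; root-2 ≈ 1.414; 5:4 ≈ 1.250.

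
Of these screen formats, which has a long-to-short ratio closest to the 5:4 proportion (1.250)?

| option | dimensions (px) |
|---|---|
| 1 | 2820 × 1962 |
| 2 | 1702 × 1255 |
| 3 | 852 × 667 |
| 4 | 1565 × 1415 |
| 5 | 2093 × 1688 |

5

Target 5:4 ≈ 1.250.
1: 1.437 (Δ0.187)  2: 1.356 (Δ0.106)  3: 1.277 (Δ0.027)  4: 1.106 (Δ0.144)  5: 1.240 (Δ0.010)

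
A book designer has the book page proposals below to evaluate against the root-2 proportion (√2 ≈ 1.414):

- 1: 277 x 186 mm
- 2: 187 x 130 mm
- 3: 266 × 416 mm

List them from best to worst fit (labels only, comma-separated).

1: 277/186 ≈ 1.489 → |1.489 − 1.414| = 0.075
2: 187/130 ≈ 1.438 → |1.438 − 1.414| = 0.024
3: 416/266 ≈ 1.564 → |1.564 − 1.414| = 0.150

2, 1, 3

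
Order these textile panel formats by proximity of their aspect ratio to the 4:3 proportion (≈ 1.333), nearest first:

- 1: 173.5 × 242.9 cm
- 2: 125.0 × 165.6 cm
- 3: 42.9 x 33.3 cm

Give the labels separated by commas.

2, 3, 1

Ratios: 1 = 242.9 / 173.5 ≈ 1.400; 2 = 165.6 / 125.0 ≈ 1.325; 3 = 42.9 / 33.3 ≈ 1.288.
|Δ from 1.333|: 1 0.067; 2 0.008; 3 0.045.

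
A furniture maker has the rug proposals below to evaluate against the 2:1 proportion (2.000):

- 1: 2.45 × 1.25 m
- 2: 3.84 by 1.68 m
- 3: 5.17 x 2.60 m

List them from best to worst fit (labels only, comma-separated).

Ratios: 1 = 2.45 / 1.25 ≈ 1.960; 2 = 3.84 / 1.68 ≈ 2.286; 3 = 5.17 / 2.60 ≈ 1.988.
|Δ from 2.000|: 1 0.040; 2 0.286; 3 0.012.

3, 1, 2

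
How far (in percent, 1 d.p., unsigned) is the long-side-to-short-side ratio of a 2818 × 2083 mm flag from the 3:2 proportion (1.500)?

9.8%

Ratio = 2818 / 2083 ≈ 1.3529.
Ideal 3:2 = 1.5000. |1.3529 − 1.5000| / 1.5000 ≈ 9.81% → 9.8%.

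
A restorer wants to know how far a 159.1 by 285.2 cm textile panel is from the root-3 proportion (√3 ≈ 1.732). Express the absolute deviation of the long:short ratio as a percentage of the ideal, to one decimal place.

3.5%

Ratio = 285.2 / 159.1 ≈ 1.7926.
Ideal root-3 ≈ 1.7321. |1.7926 − 1.7321| / 1.7321 ≈ 3.49% → 3.5%.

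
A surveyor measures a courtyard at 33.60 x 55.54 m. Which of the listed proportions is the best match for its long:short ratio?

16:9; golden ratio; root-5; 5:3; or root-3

55.54/33.60 ≈ 1.653. Nearest candidates are 5:3 (1.667, off by 0.014) and golden ratio (1.618, off by 0.035).

5:3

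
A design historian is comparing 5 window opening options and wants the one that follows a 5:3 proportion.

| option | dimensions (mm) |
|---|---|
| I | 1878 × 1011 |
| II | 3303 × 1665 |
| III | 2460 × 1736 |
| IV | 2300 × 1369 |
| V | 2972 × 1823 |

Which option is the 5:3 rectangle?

IV

Target 5:3 ≈ 1.667.
I: 1.858 (Δ0.191)  II: 1.984 (Δ0.317)  III: 1.417 (Δ0.250)  IV: 1.680 (Δ0.013)  V: 1.630 (Δ0.037)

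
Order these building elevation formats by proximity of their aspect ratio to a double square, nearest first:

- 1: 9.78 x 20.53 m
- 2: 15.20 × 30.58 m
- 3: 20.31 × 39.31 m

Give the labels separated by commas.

2, 3, 1

1: 20.53/9.78 ≈ 2.099 → |2.099 − 2.000| = 0.099
2: 30.58/15.20 ≈ 2.012 → |2.012 − 2.000| = 0.012
3: 39.31/20.31 ≈ 1.935 → |1.935 − 2.000| = 0.065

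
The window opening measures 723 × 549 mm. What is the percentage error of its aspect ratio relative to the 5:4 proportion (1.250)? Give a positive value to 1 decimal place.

Ratio = 723 / 549 ≈ 1.3169.
Ideal 5:4 = 1.2500. |1.3169 − 1.2500| / 1.2500 ≈ 5.35% → 5.4%.

5.4%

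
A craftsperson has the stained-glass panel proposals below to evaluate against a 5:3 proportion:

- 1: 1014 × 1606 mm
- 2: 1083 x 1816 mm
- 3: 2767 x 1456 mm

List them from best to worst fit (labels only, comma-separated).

1: 1606/1014 ≈ 1.584 → |1.584 − 1.667| = 0.083
2: 1816/1083 ≈ 1.677 → |1.677 − 1.667| = 0.010
3: 2767/1456 ≈ 1.900 → |1.900 − 1.667| = 0.233

2, 1, 3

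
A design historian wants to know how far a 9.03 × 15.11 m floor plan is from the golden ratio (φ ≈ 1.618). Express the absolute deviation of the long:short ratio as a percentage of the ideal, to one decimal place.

3.4%

Ratio = 15.11 / 9.03 ≈ 1.6733.
Ideal golden ratio ≈ 1.6180. |1.6733 − 1.6180| / 1.6180 ≈ 3.42% → 3.4%.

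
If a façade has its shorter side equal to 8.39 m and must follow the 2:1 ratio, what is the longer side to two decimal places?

16.78 m

2:1 = 2.00000.
Longer side = 8.39 × 2.00000 ≈ 16.7800 → 16.78 m.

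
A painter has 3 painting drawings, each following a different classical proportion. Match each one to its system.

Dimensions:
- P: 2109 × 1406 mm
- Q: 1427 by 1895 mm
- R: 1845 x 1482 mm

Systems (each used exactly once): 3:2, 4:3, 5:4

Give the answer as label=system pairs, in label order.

Ratios: P ≈ 1.500; Q ≈ 1.328; R ≈ 1.245.
Targets: 3:2 ≈ 1.500; 4:3 ≈ 1.333; 5:4 ≈ 1.250.

P=3:2, Q=4:3, R=5:4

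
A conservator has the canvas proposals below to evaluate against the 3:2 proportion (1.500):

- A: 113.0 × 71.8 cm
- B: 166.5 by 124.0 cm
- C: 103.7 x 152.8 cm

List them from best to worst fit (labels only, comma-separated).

A: 113.0/71.8 ≈ 1.574 → |1.574 − 1.500| = 0.074
B: 166.5/124.0 ≈ 1.343 → |1.343 − 1.500| = 0.157
C: 152.8/103.7 ≈ 1.473 → |1.473 − 1.500| = 0.027

C, A, B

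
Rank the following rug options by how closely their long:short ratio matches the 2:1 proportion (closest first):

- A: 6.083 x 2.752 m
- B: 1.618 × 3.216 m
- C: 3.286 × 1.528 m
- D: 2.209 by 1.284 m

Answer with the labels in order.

A: 6.083/2.752 ≈ 2.210 → |2.210 − 2.000| = 0.210
B: 3.216/1.618 ≈ 1.988 → |1.988 − 2.000| = 0.012
C: 3.286/1.528 ≈ 2.151 → |2.151 − 2.000| = 0.151
D: 2.209/1.284 ≈ 1.720 → |1.720 − 2.000| = 0.280

B, C, A, D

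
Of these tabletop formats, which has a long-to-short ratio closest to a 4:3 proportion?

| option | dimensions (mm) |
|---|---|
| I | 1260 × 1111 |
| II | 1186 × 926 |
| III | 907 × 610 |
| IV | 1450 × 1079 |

IV

Target 4:3 ≈ 1.333.
I: 1.134 (Δ0.199)  II: 1.281 (Δ0.052)  III: 1.487 (Δ0.154)  IV: 1.344 (Δ0.011)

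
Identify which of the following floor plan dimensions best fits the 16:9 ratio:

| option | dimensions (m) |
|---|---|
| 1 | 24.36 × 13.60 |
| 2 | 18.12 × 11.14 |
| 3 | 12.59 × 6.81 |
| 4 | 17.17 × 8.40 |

Target 16:9 ≈ 1.778.
1: 1.791 (Δ0.013)  2: 1.627 (Δ0.151)  3: 1.849 (Δ0.071)  4: 2.044 (Δ0.266)

1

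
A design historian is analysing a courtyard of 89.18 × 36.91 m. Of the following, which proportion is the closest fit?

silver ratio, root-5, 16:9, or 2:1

silver ratio

89.18/36.91 ≈ 2.416. Nearest candidates are silver ratio (2.414, off by 0.002) and root-5 (2.236, off by 0.180).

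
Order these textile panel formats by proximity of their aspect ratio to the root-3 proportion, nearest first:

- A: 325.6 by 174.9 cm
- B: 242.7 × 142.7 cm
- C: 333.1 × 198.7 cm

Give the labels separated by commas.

B, C, A

A: 325.6/174.9 ≈ 1.862 → |1.862 − 1.732| = 0.130
B: 242.7/142.7 ≈ 1.701 → |1.701 − 1.732| = 0.031
C: 333.1/198.7 ≈ 1.676 → |1.676 − 1.732| = 0.056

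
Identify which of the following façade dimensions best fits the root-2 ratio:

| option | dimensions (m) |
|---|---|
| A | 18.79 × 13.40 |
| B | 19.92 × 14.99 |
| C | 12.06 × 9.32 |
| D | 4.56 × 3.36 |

Ratios (long/short): A ≈ 1.402; B ≈ 1.329; C ≈ 1.294; D ≈ 1.357.
root-2 ≈ 1.414; option A is nearest (Δ 0.012).

A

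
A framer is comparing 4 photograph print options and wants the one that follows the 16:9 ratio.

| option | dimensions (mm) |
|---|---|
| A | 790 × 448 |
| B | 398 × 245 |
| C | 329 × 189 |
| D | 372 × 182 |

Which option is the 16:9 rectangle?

A

Target 16:9 ≈ 1.778.
A: 1.763 (Δ0.015)  B: 1.624 (Δ0.154)  C: 1.741 (Δ0.037)  D: 2.044 (Δ0.266)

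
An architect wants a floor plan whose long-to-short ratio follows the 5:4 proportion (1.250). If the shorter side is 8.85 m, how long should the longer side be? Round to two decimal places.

5:4 = 1.25000.
Longer side = 8.85 × 1.25000 ≈ 11.0625 → 11.06 m.

11.06 m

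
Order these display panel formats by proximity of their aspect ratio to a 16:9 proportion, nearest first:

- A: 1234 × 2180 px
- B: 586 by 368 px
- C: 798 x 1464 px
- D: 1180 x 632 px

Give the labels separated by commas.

A, C, D, B

Ratios: A = 2180 / 1234 ≈ 1.767; B = 586 / 368 ≈ 1.592; C = 1464 / 798 ≈ 1.835; D = 1180 / 632 ≈ 1.867.
|Δ from 1.778|: A 0.011; B 0.186; C 0.057; D 0.089.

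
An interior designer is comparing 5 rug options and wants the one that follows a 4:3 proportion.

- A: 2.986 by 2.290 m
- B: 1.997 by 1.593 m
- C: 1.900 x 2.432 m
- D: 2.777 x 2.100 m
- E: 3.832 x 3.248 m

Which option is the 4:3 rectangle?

D

Target 4:3 ≈ 1.333.
A: 1.304 (Δ0.029)  B: 1.254 (Δ0.079)  C: 1.280 (Δ0.053)  D: 1.322 (Δ0.011)  E: 1.180 (Δ0.153)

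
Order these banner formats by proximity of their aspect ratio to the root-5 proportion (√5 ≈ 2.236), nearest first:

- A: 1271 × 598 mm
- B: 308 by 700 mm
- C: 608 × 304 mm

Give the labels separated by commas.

Ratios: A = 1271 / 598 ≈ 2.125; B = 700 / 308 ≈ 2.273; C = 608 / 304 ≈ 2.000.
|Δ from 2.236|: A 0.111; B 0.037; C 0.236.

B, A, C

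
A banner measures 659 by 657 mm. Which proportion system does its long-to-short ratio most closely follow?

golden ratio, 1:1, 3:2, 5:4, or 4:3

659/657 ≈ 1.003. Nearest candidates are 1:1 (1.000, off by 0.003) and 5:4 (1.250, off by 0.247).

1:1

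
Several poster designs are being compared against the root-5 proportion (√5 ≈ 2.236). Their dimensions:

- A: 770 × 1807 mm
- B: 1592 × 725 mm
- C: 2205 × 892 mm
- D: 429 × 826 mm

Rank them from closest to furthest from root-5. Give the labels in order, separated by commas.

A: 1807/770 ≈ 2.347 → |2.347 − 2.236| = 0.111
B: 1592/725 ≈ 2.196 → |2.196 − 2.236| = 0.040
C: 2205/892 ≈ 2.472 → |2.472 − 2.236| = 0.236
D: 826/429 ≈ 1.925 → |1.925 − 2.236| = 0.311

B, A, C, D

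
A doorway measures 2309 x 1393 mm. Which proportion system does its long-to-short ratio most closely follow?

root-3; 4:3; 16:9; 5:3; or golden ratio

5:3

Ratio = 2309 / 1393 ≈ 1.658.
Distances: root-3 1.732 (Δ 0.074); 4:3 1.333 (Δ 0.325); 16:9 1.778 (Δ 0.120); 5:3 1.667 (Δ 0.009); golden ratio 1.618 (Δ 0.040).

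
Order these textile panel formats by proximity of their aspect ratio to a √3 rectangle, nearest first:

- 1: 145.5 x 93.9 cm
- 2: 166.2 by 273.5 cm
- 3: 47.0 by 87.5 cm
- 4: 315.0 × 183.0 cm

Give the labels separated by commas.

4, 2, 3, 1

1: 145.5/93.9 ≈ 1.550 → |1.550 − 1.732| = 0.182
2: 273.5/166.2 ≈ 1.646 → |1.646 − 1.732| = 0.086
3: 87.5/47.0 ≈ 1.862 → |1.862 − 1.732| = 0.130
4: 315.0/183.0 ≈ 1.721 → |1.721 − 1.732| = 0.011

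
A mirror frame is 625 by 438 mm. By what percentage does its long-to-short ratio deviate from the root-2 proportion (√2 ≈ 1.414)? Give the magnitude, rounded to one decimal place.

0.9%

Ratio = 625 / 438 ≈ 1.4269.
Ideal root-2 ≈ 1.4142. |1.4269 − 1.4142| / 1.4142 ≈ 0.90% → 0.9%.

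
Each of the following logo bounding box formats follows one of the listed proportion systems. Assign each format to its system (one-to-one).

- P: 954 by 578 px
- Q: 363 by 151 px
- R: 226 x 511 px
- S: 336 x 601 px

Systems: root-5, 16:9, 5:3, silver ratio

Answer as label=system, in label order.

P=5:3, Q=silver ratio, R=root-5, S=16:9

Ratios: P ≈ 1.651; Q ≈ 2.404; R ≈ 2.261; S ≈ 1.789.
Targets: root-5 ≈ 2.236; 16:9 ≈ 1.778; 5:3 ≈ 1.667; silver ratio ≈ 2.414.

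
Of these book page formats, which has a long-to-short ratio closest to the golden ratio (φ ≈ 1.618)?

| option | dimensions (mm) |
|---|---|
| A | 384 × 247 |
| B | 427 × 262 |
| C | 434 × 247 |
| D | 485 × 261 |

Target golden ratio ≈ 1.618.
A: 1.555 (Δ0.063)  B: 1.630 (Δ0.012)  C: 1.757 (Δ0.139)  D: 1.858 (Δ0.240)

B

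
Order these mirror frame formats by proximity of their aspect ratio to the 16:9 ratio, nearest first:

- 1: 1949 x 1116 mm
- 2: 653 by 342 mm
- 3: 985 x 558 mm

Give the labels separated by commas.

1: 1949/1116 ≈ 1.746 → |1.746 − 1.778| = 0.032
2: 653/342 ≈ 1.909 → |1.909 − 1.778| = 0.131
3: 985/558 ≈ 1.765 → |1.765 − 1.778| = 0.013

3, 1, 2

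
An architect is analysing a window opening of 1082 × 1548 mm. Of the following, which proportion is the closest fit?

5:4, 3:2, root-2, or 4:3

root-2

Ratio = 1548 / 1082 ≈ 1.431.
Distances: 5:4 1.250 (Δ 0.181); 3:2 1.500 (Δ 0.069); root-2 1.414 (Δ 0.017); 4:3 1.333 (Δ 0.098).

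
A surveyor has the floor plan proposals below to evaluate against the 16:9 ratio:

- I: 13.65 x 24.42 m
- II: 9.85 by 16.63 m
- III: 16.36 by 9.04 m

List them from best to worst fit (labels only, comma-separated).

I, III, II

Ratios: I = 24.42 / 13.65 ≈ 1.789; II = 16.63 / 9.85 ≈ 1.688; III = 16.36 / 9.04 ≈ 1.810.
|Δ from 1.778|: I 0.011; II 0.090; III 0.032.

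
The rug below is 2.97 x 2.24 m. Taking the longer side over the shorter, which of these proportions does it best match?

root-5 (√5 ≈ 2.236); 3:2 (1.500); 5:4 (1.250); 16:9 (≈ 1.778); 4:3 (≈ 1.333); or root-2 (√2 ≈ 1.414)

4:3

2.97/2.24 ≈ 1.326. Nearest candidates are 4:3 (1.333, off by 0.007) and 5:4 (1.250, off by 0.076).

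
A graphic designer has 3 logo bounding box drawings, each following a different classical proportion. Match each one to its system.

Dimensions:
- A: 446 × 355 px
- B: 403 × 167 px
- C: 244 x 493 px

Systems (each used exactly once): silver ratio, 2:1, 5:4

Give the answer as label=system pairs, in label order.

Ratios: A ≈ 1.256; B ≈ 2.413; C ≈ 2.020.
Targets: silver ratio ≈ 2.414; 2:1 ≈ 2.000; 5:4 ≈ 1.250.

A=5:4, B=silver ratio, C=2:1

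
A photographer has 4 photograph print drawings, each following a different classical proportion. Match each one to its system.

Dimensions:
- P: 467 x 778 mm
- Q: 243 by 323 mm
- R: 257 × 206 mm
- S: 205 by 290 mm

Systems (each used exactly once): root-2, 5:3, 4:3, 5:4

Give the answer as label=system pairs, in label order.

P=5:3, Q=4:3, R=5:4, S=root-2

Ratios: P ≈ 1.666; Q ≈ 1.329; R ≈ 1.248; S ≈ 1.415.
Targets: root-2 ≈ 1.414; 5:3 ≈ 1.667; 4:3 ≈ 1.333; 5:4 ≈ 1.250.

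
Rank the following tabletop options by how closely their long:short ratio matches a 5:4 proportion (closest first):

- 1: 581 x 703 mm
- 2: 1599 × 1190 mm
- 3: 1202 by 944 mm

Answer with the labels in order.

3, 1, 2

1: 703/581 ≈ 1.210 → |1.210 − 1.250| = 0.040
2: 1599/1190 ≈ 1.344 → |1.344 − 1.250| = 0.094
3: 1202/944 ≈ 1.273 → |1.273 − 1.250| = 0.023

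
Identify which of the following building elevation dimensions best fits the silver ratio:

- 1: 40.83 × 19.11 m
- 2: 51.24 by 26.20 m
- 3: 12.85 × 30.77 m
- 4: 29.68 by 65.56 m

3

Target silver ratio ≈ 2.414.
1: 2.137 (Δ0.277)  2: 1.956 (Δ0.458)  3: 2.395 (Δ0.019)  4: 2.209 (Δ0.205)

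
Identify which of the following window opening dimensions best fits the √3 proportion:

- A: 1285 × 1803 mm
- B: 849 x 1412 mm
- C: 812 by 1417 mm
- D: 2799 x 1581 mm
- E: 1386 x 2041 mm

C

Ratios (long/short): A ≈ 1.403; B ≈ 1.663; C ≈ 1.745; D ≈ 1.770; E ≈ 1.473.
root-3 ≈ 1.732; option C is nearest (Δ 0.013).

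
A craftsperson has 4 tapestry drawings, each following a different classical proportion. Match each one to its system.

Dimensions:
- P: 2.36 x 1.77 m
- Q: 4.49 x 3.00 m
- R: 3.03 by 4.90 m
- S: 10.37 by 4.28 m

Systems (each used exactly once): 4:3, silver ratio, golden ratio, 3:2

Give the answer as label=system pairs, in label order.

P=4:3, Q=3:2, R=golden ratio, S=silver ratio

P = 2.36/1.77 ≈ 1.333 → 4:3 (1.333)
Q = 4.49/3.00 ≈ 1.497 → 3:2 (1.500)
R = 4.90/3.03 ≈ 1.617 → golden ratio (1.618)
S = 10.37/4.28 ≈ 2.423 → silver ratio (2.414)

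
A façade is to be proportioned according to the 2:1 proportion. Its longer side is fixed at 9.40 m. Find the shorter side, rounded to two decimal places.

2:1 = 2.00000.
Shorter side = 9.40 ÷ 2.00000 ≈ 4.7000 → 4.70 m.

4.70 m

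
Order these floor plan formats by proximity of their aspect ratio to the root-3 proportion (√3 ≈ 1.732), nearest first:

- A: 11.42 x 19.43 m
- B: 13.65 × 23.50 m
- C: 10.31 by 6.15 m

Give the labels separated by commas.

A: 19.43/11.42 ≈ 1.701 → |1.701 − 1.732| = 0.031
B: 23.50/13.65 ≈ 1.722 → |1.722 − 1.732| = 0.010
C: 10.31/6.15 ≈ 1.676 → |1.676 − 1.732| = 0.056

B, A, C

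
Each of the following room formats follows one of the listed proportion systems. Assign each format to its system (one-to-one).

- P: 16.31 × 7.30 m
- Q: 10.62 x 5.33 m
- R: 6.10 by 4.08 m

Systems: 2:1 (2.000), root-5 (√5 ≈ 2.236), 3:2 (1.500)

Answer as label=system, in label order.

P = 16.31/7.30 ≈ 2.234 → root-5 (2.236)
Q = 10.62/5.33 ≈ 1.992 → 2:1 (2.000)
R = 6.10/4.08 ≈ 1.495 → 3:2 (1.500)

P=root-5, Q=2:1, R=3:2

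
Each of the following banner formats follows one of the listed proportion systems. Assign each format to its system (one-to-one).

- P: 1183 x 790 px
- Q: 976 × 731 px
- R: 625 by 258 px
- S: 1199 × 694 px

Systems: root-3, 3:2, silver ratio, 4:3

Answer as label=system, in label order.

P = 1183/790 ≈ 1.497 → 3:2 (1.500)
Q = 976/731 ≈ 1.335 → 4:3 (1.333)
R = 625/258 ≈ 2.422 → silver ratio (2.414)
S = 1199/694 ≈ 1.728 → root-3 (1.732)

P=3:2, Q=4:3, R=silver ratio, S=root-3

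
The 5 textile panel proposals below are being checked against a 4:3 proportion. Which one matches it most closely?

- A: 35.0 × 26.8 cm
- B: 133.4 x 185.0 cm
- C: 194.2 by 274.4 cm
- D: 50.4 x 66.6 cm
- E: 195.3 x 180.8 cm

Ratios (long/short): A ≈ 1.306; B ≈ 1.387; C ≈ 1.413; D ≈ 1.321; E ≈ 1.080.
4:3 ≈ 1.333; option D is nearest (Δ 0.012).

D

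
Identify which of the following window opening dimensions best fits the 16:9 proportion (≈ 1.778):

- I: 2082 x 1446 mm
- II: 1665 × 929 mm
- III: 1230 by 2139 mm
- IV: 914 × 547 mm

II

Ratios (long/short): I ≈ 1.440; II ≈ 1.792; III ≈ 1.739; IV ≈ 1.671.
16:9 ≈ 1.778; option II is nearest (Δ 0.014).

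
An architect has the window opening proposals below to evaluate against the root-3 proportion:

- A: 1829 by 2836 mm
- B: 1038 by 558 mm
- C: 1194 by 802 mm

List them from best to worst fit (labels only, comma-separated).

B, A, C

Ratios: A = 2836 / 1829 ≈ 1.551; B = 1038 / 558 ≈ 1.860; C = 1194 / 802 ≈ 1.489.
|Δ from 1.732|: A 0.181; B 0.128; C 0.243.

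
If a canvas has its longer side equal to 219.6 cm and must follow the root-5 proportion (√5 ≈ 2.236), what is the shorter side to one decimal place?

root-5 ≈ 2.23607.
Shorter side = 219.6 ÷ 2.23607 ≈ 98.208 → 98.2 cm.

98.2 cm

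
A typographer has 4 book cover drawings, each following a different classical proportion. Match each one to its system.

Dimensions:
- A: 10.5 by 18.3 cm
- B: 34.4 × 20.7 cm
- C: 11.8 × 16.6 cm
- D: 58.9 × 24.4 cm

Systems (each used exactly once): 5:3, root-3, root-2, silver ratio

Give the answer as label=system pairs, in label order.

Ratios: A ≈ 1.743; B ≈ 1.662; C ≈ 1.407; D ≈ 2.414.
Targets: 5:3 ≈ 1.667; root-3 ≈ 1.732; root-2 ≈ 1.414; silver ratio ≈ 2.414.

A=root-3, B=5:3, C=root-2, D=silver ratio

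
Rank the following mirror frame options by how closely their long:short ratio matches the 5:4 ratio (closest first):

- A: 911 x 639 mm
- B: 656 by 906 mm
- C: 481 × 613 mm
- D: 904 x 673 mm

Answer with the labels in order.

C, D, B, A

A: 911/639 ≈ 1.426 → |1.426 − 1.250| = 0.176
B: 906/656 ≈ 1.381 → |1.381 − 1.250| = 0.131
C: 613/481 ≈ 1.274 → |1.274 − 1.250| = 0.024
D: 904/673 ≈ 1.343 → |1.343 − 1.250| = 0.093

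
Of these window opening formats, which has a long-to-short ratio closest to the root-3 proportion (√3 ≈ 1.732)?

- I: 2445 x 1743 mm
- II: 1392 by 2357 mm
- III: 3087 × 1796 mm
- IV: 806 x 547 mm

III

Ratios (long/short): I ≈ 1.403; II ≈ 1.693; III ≈ 1.719; IV ≈ 1.473.
root-3 ≈ 1.732; option III is nearest (Δ 0.013).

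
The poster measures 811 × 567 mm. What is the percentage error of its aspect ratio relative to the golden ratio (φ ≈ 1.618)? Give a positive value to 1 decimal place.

11.6%

Ratio = 811 / 567 ≈ 1.4303.
Ideal golden ratio ≈ 1.6180. |1.4303 − 1.6180| / 1.6180 ≈ 11.60% → 11.6%.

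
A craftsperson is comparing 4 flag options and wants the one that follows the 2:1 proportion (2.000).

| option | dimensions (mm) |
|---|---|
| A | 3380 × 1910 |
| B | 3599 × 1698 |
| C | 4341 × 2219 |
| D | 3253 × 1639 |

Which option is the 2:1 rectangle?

D

Ratios (long/short): A ≈ 1.770; B ≈ 2.120; C ≈ 1.956; D ≈ 1.985.
2:1 ≈ 2.000; option D is nearest (Δ 0.015).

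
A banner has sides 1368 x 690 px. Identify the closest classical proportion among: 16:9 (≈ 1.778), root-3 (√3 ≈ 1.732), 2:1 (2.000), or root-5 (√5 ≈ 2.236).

2:1

1368/690 ≈ 1.983. Nearest candidates are 2:1 (2.000, off by 0.017) and 16:9 (1.778, off by 0.205).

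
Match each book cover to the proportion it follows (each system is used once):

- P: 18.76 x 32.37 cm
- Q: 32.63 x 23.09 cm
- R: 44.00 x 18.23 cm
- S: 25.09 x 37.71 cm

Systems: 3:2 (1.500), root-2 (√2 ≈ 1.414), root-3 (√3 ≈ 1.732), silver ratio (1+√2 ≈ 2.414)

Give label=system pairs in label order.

P=root-3, Q=root-2, R=silver ratio, S=3:2

P = 32.37/18.76 ≈ 1.725 → root-3 (1.732)
Q = 32.63/23.09 ≈ 1.413 → root-2 (1.414)
R = 44.00/18.23 ≈ 2.414 → silver ratio (2.414)
S = 37.71/25.09 ≈ 1.503 → 3:2 (1.500)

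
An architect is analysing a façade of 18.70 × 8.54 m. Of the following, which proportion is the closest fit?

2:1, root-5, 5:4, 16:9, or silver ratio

18.70/8.54 ≈ 2.190. Nearest candidates are root-5 (2.236, off by 0.046) and 2:1 (2.000, off by 0.190).

root-5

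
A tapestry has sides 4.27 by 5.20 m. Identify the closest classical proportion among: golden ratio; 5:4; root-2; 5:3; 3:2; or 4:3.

Ratio = 5.20 / 4.27 ≈ 1.218.
Distances: golden ratio 1.618 (Δ 0.400); 5:4 1.250 (Δ 0.032); root-2 1.414 (Δ 0.196); 5:3 1.667 (Δ 0.449); 3:2 1.500 (Δ 0.282); 4:3 1.333 (Δ 0.115).

5:4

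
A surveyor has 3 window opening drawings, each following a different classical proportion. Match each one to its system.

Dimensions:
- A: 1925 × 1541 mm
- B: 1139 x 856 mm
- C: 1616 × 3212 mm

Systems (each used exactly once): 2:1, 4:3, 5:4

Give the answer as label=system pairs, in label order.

Ratios: A ≈ 1.249; B ≈ 1.331; C ≈ 1.988.
Targets: 2:1 ≈ 2.000; 4:3 ≈ 1.333; 5:4 ≈ 1.250.

A=5:4, B=4:3, C=2:1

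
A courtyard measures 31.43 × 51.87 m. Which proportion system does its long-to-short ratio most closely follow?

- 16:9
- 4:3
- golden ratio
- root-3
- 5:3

51.87/31.43 ≈ 1.650. Nearest candidates are 5:3 (1.667, off by 0.017) and golden ratio (1.618, off by 0.032).

5:3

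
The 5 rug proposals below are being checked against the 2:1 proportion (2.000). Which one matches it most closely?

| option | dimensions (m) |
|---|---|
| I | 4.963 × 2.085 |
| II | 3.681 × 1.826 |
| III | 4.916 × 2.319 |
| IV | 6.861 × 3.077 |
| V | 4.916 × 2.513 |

II

Target 2:1 ≈ 2.000.
I: 2.380 (Δ0.380)  II: 2.016 (Δ0.016)  III: 2.120 (Δ0.120)  IV: 2.230 (Δ0.230)  V: 1.956 (Δ0.044)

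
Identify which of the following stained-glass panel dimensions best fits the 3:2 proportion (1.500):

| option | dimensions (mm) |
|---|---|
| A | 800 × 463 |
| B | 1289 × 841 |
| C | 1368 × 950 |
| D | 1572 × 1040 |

D

Target 3:2 ≈ 1.500.
A: 1.728 (Δ0.228)  B: 1.533 (Δ0.033)  C: 1.440 (Δ0.060)  D: 1.512 (Δ0.012)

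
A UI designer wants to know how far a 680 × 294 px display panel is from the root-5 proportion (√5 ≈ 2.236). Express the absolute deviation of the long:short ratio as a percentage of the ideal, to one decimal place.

3.4%

Ratio = 680 / 294 ≈ 2.3129.
Ideal root-5 ≈ 2.2361. |2.3129 − 2.2361| / 2.2361 ≈ 3.43% → 3.4%.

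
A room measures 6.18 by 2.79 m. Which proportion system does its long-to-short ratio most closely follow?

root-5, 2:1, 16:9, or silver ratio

root-5

Ratio = 6.18 / 2.79 ≈ 2.215.
Distances: root-5 2.236 (Δ 0.021); 2:1 2.000 (Δ 0.215); 16:9 1.778 (Δ 0.437); silver ratio 2.414 (Δ 0.199).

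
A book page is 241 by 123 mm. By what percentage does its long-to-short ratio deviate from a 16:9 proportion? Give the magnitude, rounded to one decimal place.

Ratio = 241 / 123 ≈ 1.9593.
Ideal 16:9 ≈ 1.7778. |1.9593 − 1.7778| / 1.7778 ≈ 10.21% → 10.2%.

10.2%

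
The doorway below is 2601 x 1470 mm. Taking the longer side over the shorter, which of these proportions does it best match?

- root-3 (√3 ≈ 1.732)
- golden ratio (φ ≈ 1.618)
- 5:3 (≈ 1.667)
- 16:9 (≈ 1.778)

16:9

2601/1470 ≈ 1.769. Nearest candidates are 16:9 (1.778, off by 0.009) and root-3 (1.732, off by 0.037).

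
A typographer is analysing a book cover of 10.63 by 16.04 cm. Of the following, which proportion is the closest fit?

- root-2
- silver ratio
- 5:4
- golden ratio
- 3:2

3:2

Ratio = 16.04 / 10.63 ≈ 1.509.
Distances: root-2 1.414 (Δ 0.095); silver ratio 2.414 (Δ 0.905); 5:4 1.250 (Δ 0.259); golden ratio 1.618 (Δ 0.109); 3:2 1.500 (Δ 0.009).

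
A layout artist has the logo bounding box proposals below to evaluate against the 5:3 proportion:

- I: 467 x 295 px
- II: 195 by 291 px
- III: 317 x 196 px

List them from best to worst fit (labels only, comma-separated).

III, I, II

I: 467/295 ≈ 1.583 → |1.583 − 1.667| = 0.084
II: 291/195 ≈ 1.492 → |1.492 − 1.667| = 0.175
III: 317/196 ≈ 1.617 → |1.617 − 1.667| = 0.050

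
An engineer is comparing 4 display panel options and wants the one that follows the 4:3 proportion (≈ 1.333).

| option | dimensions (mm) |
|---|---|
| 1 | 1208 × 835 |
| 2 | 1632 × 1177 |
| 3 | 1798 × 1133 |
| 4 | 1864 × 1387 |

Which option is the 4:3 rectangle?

4

Target 4:3 ≈ 1.333.
1: 1.447 (Δ0.114)  2: 1.387 (Δ0.054)  3: 1.587 (Δ0.254)  4: 1.344 (Δ0.011)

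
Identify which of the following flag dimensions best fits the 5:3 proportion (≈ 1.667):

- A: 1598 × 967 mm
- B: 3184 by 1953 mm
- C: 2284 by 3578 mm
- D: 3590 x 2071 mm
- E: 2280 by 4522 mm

Target 5:3 ≈ 1.667.
A: 1.653 (Δ0.014)  B: 1.630 (Δ0.037)  C: 1.567 (Δ0.100)  D: 1.733 (Δ0.066)  E: 1.983 (Δ0.316)

A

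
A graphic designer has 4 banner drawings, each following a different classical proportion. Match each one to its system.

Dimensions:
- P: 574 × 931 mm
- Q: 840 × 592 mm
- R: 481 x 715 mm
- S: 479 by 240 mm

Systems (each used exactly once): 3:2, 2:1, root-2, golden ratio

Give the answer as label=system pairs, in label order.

P = 931/574 ≈ 1.622 → golden ratio (1.618)
Q = 840/592 ≈ 1.419 → root-2 (1.414)
R = 715/481 ≈ 1.486 → 3:2 (1.500)
S = 479/240 ≈ 1.996 → 2:1 (2.000)

P=golden ratio, Q=root-2, R=3:2, S=2:1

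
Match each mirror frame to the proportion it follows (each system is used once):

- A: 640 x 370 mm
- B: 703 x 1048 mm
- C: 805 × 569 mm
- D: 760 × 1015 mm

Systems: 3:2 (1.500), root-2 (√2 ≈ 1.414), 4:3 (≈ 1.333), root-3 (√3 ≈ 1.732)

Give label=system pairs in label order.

A=root-3, B=3:2, C=root-2, D=4:3

Ratios: A ≈ 1.730; B ≈ 1.491; C ≈ 1.415; D ≈ 1.336.
Targets: 3:2 ≈ 1.500; root-2 ≈ 1.414; 4:3 ≈ 1.333; root-3 ≈ 1.732.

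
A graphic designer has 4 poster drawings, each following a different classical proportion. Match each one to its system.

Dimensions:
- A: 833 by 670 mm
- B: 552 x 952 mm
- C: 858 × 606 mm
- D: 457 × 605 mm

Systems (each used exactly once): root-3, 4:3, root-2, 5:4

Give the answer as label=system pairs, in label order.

A=5:4, B=root-3, C=root-2, D=4:3

Ratios: A ≈ 1.243; B ≈ 1.725; C ≈ 1.416; D ≈ 1.324.
Targets: root-3 ≈ 1.732; 4:3 ≈ 1.333; root-2 ≈ 1.414; 5:4 ≈ 1.250.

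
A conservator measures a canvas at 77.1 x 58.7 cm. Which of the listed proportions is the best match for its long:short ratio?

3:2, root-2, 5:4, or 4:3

4:3

77.1/58.7 ≈ 1.313. Nearest candidates are 4:3 (1.333, off by 0.020) and 5:4 (1.250, off by 0.063).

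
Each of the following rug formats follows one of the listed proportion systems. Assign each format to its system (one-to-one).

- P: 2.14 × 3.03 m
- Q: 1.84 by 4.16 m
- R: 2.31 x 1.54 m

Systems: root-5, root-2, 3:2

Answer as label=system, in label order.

P = 3.03/2.14 ≈ 1.416 → root-2 (1.414)
Q = 4.16/1.84 ≈ 2.261 → root-5 (2.236)
R = 2.31/1.54 ≈ 1.500 → 3:2 (1.500)

P=root-2, Q=root-5, R=3:2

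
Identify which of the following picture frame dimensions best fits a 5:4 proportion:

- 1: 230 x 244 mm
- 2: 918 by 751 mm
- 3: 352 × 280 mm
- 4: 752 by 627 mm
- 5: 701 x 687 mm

Ratios (long/short): 1 ≈ 1.061; 2 ≈ 1.222; 3 ≈ 1.257; 4 ≈ 1.199; 5 ≈ 1.020.
5:4 ≈ 1.250; option 3 is nearest (Δ 0.007).

3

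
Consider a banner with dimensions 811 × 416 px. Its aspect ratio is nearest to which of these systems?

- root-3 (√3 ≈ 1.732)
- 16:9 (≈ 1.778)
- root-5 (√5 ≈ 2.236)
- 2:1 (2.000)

Ratio = 811 / 416 ≈ 1.950.
Distances: root-3 1.732 (Δ 0.218); 16:9 1.778 (Δ 0.172); root-5 2.236 (Δ 0.286); 2:1 2.000 (Δ 0.050).

2:1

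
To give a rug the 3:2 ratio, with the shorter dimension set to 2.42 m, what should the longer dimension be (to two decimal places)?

3.63 m

3:2 = 1.50000.
Longer side = 2.42 × 1.50000 ≈ 3.6300 → 3.63 m.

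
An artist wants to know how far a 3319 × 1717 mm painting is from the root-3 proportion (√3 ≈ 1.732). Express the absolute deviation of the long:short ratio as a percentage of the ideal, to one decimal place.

Ratio = 3319 / 1717 ≈ 1.9330.
Ideal root-3 ≈ 1.7321. |1.9330 − 1.7321| / 1.7321 ≈ 11.60% → 11.6%.

11.6%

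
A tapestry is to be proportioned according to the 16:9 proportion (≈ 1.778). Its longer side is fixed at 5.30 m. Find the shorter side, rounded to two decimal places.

16:9 ≈ 1.77778.
Shorter side = 5.30 ÷ 1.77778 ≈ 2.9812 → 2.98 m.

2.98 m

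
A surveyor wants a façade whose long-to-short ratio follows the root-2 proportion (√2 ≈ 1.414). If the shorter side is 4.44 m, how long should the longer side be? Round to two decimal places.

root-2 ≈ 1.41421.
Longer side = 4.44 × 1.41421 ≈ 6.2791 → 6.28 m.

6.28 m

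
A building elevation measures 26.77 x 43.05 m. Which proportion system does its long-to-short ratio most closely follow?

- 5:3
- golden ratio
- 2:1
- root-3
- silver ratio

43.05/26.77 ≈ 1.608. Nearest candidates are golden ratio (1.618, off by 0.010) and 5:3 (1.667, off by 0.059).

golden ratio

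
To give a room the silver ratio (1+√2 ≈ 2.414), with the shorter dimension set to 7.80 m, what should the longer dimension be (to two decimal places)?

silver ratio ≈ 2.41421.
Longer side = 7.80 × 2.41421 ≈ 18.8308 → 18.83 m.

18.83 m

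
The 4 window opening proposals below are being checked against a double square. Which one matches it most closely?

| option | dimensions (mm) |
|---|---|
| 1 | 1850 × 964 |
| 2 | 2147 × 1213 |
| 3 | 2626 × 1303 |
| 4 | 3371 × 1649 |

Ratios (long/short): 1 ≈ 1.919; 2 ≈ 1.770; 3 ≈ 2.015; 4 ≈ 2.044.
2:1 ≈ 2.000; option 3 is nearest (Δ 0.015).

3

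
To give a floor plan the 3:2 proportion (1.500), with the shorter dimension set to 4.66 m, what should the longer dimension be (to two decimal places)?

3:2 = 1.50000.
Longer side = 4.66 × 1.50000 ≈ 6.9900 → 6.99 m.

6.99 m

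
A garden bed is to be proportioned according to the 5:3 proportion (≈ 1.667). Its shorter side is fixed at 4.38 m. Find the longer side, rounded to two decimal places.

5:3 ≈ 1.66667.
Longer side = 4.38 × 1.66667 ≈ 7.3000 → 7.30 m.

7.30 m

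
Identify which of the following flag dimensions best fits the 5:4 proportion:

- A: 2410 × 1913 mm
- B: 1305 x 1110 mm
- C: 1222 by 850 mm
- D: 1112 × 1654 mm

Target 5:4 ≈ 1.250.
A: 1.260 (Δ0.010)  B: 1.176 (Δ0.074)  C: 1.438 (Δ0.188)  D: 1.487 (Δ0.237)

A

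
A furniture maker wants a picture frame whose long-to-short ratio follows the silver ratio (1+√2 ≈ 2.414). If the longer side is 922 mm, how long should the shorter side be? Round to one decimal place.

381.9 mm

silver ratio ≈ 2.41421.
Shorter side = 922 ÷ 2.41421 ≈ 381.905 → 381.9 mm.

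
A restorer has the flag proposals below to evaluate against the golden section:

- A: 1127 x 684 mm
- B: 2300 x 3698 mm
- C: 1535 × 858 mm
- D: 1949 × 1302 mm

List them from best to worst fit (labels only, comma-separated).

A: 1127/684 ≈ 1.648 → |1.648 − 1.618| = 0.030
B: 3698/2300 ≈ 1.608 → |1.608 − 1.618| = 0.010
C: 1535/858 ≈ 1.789 → |1.789 − 1.618| = 0.171
D: 1949/1302 ≈ 1.497 → |1.497 − 1.618| = 0.121

B, A, D, C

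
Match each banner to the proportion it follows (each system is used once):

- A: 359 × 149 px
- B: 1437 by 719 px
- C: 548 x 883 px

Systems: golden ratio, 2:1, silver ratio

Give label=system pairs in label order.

A=silver ratio, B=2:1, C=golden ratio

A = 359/149 ≈ 2.409 → silver ratio (2.414)
B = 1437/719 ≈ 1.999 → 2:1 (2.000)
C = 883/548 ≈ 1.611 → golden ratio (1.618)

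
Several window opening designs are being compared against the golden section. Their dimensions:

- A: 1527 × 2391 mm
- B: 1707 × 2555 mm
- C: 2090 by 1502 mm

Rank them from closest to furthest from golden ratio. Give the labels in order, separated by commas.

A, B, C

Ratios: A = 2391 / 1527 ≈ 1.566; B = 2555 / 1707 ≈ 1.497; C = 2090 / 1502 ≈ 1.391.
|Δ from 1.618|: A 0.052; B 0.121; C 0.227.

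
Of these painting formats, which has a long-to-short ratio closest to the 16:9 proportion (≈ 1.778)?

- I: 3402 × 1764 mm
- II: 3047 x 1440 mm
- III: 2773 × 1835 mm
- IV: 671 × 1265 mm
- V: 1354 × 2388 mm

Ratios (long/short): I ≈ 1.929; II ≈ 2.116; III ≈ 1.511; IV ≈ 1.885; V ≈ 1.764.
16:9 ≈ 1.778; option V is nearest (Δ 0.014).

V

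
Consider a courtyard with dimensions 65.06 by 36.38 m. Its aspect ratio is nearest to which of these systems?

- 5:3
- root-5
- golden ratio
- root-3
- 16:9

16:9

65.06/36.38 ≈ 1.788. Nearest candidates are 16:9 (1.778, off by 0.010) and root-3 (1.732, off by 0.056).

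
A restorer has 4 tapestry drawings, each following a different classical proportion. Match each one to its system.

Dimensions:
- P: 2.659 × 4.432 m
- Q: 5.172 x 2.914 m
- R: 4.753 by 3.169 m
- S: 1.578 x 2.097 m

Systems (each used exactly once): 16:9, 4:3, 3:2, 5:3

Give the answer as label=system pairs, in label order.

Ratios: P ≈ 1.667; Q ≈ 1.775; R ≈ 1.500; S ≈ 1.329.
Targets: 16:9 ≈ 1.778; 4:3 ≈ 1.333; 3:2 ≈ 1.500; 5:3 ≈ 1.667.

P=5:3, Q=16:9, R=3:2, S=4:3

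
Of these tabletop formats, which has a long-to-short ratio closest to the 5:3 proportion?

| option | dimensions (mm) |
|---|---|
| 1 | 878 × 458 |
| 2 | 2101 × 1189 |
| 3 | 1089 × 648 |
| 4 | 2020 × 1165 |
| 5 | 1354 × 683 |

3

Ratios (long/short): 1 ≈ 1.917; 2 ≈ 1.767; 3 ≈ 1.681; 4 ≈ 1.734; 5 ≈ 1.982.
5:3 ≈ 1.667; option 3 is nearest (Δ 0.014).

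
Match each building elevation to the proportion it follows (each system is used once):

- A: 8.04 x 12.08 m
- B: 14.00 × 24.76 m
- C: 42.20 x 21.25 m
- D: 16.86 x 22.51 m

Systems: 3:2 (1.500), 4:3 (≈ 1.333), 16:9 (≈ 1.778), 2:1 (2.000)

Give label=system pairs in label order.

A=3:2, B=16:9, C=2:1, D=4:3

A = 12.08/8.04 ≈ 1.502 → 3:2 (1.500)
B = 24.76/14.00 ≈ 1.769 → 16:9 (1.778)
C = 42.20/21.25 ≈ 1.986 → 2:1 (2.000)
D = 22.51/16.86 ≈ 1.335 → 4:3 (1.333)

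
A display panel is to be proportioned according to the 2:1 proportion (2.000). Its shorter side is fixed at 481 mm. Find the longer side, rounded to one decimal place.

2:1 = 2.00000.
Longer side = 481 × 2.00000 ≈ 962.000 → 962.0 mm.

962.0 mm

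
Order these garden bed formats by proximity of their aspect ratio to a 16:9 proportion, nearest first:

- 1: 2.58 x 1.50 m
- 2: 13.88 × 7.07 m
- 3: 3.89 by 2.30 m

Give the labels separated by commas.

1: 2.58/1.50 ≈ 1.720 → |1.720 − 1.778| = 0.058
2: 13.88/7.07 ≈ 1.963 → |1.963 − 1.778| = 0.185
3: 3.89/2.30 ≈ 1.691 → |1.691 − 1.778| = 0.087

1, 3, 2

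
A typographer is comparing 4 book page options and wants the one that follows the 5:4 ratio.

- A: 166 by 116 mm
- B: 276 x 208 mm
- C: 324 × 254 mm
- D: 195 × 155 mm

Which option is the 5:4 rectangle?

Target 5:4 ≈ 1.250.
A: 1.431 (Δ0.181)  B: 1.327 (Δ0.077)  C: 1.276 (Δ0.026)  D: 1.258 (Δ0.008)

D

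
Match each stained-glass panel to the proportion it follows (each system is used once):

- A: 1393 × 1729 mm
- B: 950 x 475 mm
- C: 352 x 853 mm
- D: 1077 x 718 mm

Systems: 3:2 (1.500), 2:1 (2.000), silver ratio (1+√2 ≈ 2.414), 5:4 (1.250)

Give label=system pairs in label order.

Ratios: A ≈ 1.241; B ≈ 2.000; C ≈ 2.423; D ≈ 1.500.
Targets: 3:2 ≈ 1.500; 2:1 ≈ 2.000; silver ratio ≈ 2.414; 5:4 ≈ 1.250.

A=5:4, B=2:1, C=silver ratio, D=3:2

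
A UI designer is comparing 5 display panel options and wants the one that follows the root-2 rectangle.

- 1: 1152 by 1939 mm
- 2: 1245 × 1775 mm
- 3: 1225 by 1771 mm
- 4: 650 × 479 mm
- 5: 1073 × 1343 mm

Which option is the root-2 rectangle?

Ratios (long/short): 1 ≈ 1.683; 2 ≈ 1.426; 3 ≈ 1.446; 4 ≈ 1.357; 5 ≈ 1.252.
root-2 ≈ 1.414; option 2 is nearest (Δ 0.012).

2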